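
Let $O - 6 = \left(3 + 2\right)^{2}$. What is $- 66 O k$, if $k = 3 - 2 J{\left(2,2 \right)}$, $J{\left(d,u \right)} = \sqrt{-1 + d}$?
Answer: $-2046$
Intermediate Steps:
$O = 31$ ($O = 6 + \left(3 + 2\right)^{2} = 6 + 5^{2} = 6 + 25 = 31$)
$k = 1$ ($k = 3 - 2 \sqrt{-1 + 2} = 3 - 2 \sqrt{1} = 3 - 2 = 1$)
$- 66 O k = \left(-66\right) 31 \cdot 1 = \left(-2046\right) 1 = -2046$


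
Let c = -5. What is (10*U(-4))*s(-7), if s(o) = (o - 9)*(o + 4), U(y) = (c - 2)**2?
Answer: 23520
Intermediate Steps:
U(y) = 49 (U(y) = (-5 - 2)**2 = (-7)**2 = 49)
s(o) = (-9 + o)*(4 + o)
(10*U(-4))*s(-7) = (10*49)*(-36 + (-7)**2 - 5*(-7)) = 490*(-36 + 49 + 35) = 490*48 = 23520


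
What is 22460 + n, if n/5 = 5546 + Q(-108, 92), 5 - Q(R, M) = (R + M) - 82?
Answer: 50705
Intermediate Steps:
Q(R, M) = 87 - M - R (Q(R, M) = 5 - ((R + M) - 82) = 5 - ((M + R) - 82) = 5 - (-82 + M + R) = 5 + (82 - M - R) = 87 - M - R)
n = 28245 (n = 5*(5546 + (87 - 1*92 - 1*(-108))) = 5*(5546 + (87 - 92 + 108)) = 5*(5546 + 103) = 5*5649 = 28245)
22460 + n = 22460 + 28245 = 50705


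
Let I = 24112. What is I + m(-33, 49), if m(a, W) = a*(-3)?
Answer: 24211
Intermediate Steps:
m(a, W) = -3*a
I + m(-33, 49) = 24112 - 3*(-33) = 24112 + 99 = 24211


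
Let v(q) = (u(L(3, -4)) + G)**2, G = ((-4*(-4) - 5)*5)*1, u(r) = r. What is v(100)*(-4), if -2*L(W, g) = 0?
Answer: -12100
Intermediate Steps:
L(W, g) = 0 (L(W, g) = -1/2*0 = 0)
G = 55 (G = ((16 - 5)*5)*1 = (11*5)*1 = 55*1 = 55)
v(q) = 3025 (v(q) = (0 + 55)**2 = 55**2 = 3025)
v(100)*(-4) = 3025*(-4) = -12100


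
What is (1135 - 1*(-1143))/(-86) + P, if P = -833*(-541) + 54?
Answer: 19379262/43 ≈ 4.5068e+5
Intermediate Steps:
P = 450707 (P = 450653 + 54 = 450707)
(1135 - 1*(-1143))/(-86) + P = (1135 - 1*(-1143))/(-86) + 450707 = (1135 + 1143)*(-1/86) + 450707 = 2278*(-1/86) + 450707 = -1139/43 + 450707 = 19379262/43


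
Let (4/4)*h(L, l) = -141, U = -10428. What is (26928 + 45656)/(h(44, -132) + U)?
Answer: -72584/10569 ≈ -6.8676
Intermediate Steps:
h(L, l) = -141
(26928 + 45656)/(h(44, -132) + U) = (26928 + 45656)/(-141 - 10428) = 72584/(-10569) = 72584*(-1/10569) = -72584/10569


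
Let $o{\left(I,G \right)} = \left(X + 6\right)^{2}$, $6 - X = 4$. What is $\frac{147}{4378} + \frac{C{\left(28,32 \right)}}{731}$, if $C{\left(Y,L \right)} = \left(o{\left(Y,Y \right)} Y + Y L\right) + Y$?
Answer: $\frac{11998105}{3200318} \approx 3.749$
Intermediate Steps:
$X = 2$ ($X = 6 - 4 = 2$)
$o{\left(I,G \right)} = 64$ ($o{\left(I,G \right)} = \left(2 + 6\right)^{2} = 8^{2} = 64$)
$C{\left(Y,L \right)} = 65 Y + L Y$ ($C{\left(Y,L \right)} = \left(64 Y + Y L\right) + Y = \left(64 Y + L Y\right) + Y = 65 Y + L Y$)
$\frac{147}{4378} + \frac{C{\left(28,32 \right)}}{731} = \frac{147}{4378} + \frac{28 \left(65 + 32\right)}{731} = 147 \cdot \frac{1}{4378} + 28 \cdot 97 \cdot \frac{1}{731} = \frac{147}{4378} + 2716 \cdot \frac{1}{731} = \frac{147}{4378} + \frac{2716}{731} = \frac{11998105}{3200318}$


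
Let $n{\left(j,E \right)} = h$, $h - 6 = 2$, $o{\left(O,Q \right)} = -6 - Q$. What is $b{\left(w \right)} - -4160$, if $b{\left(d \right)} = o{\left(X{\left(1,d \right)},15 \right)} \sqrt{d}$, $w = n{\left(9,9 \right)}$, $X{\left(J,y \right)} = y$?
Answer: $4160 - 42 \sqrt{2} \approx 4100.6$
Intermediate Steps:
$h = 8$ ($h = 6 + 2 = 8$)
$n{\left(j,E \right)} = 8$
$w = 8$
$b{\left(d \right)} = - 21 \sqrt{d}$ ($b{\left(d \right)} = \left(-6 - 15\right) \sqrt{d} = - 21 \sqrt{d}$)
$b{\left(w \right)} - -4160 = - 21 \sqrt{8} - -4160 = - 21 \cdot 2 \sqrt{2} + 4160 = - 42 \sqrt{2} + 4160 = 4160 - 42 \sqrt{2}$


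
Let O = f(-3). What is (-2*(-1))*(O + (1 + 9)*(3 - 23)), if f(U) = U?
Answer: -406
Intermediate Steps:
O = -3
(-2*(-1))*(O + (1 + 9)*(3 - 23)) = (-2*(-1))*(-3 + (1 + 9)*(3 - 23)) = 2*(-3 + 10*(-20)) = 2*(-3 - 200) = 2*(-203) = -406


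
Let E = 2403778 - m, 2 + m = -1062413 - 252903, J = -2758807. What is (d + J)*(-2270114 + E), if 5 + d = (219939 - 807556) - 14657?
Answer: -4870153114452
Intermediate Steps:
m = -1315318 (m = -2 + (-1062413 - 252903) = -2 - 1315316 = -1315318)
E = 3719096 (E = 2403778 - 1*(-1315318) = 2403778 + 1315318 = 3719096)
d = -602279 (d = -5 + ((219939 - 807556) - 14657) = -5 + (-587617 - 14657) = -5 - 602274 = -602279)
(d + J)*(-2270114 + E) = (-602279 - 2758807)*(-2270114 + 3719096) = -3361086*1448982 = -4870153114452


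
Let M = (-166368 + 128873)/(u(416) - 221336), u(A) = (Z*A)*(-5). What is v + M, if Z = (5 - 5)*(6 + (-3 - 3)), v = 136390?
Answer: 30188054535/221336 ≈ 1.3639e+5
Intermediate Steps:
Z = 0 (Z = 0*(6 - 6) = 0*0 = 0)
u(A) = 0 (u(A) = (0*A)*(-5) = 0*(-5) = 0)
M = 37495/221336 (M = (-166368 + 128873)/(0 - 221336) = -37495/(-221336) = -37495*(-1/221336) = 37495/221336 ≈ 0.16940)
v + M = 136390 + 37495/221336 = 30188054535/221336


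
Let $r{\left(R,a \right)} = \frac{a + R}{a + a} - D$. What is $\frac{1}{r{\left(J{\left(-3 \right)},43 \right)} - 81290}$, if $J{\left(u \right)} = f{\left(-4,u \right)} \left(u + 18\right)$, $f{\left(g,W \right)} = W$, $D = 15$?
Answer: $- \frac{43}{3496116} \approx -1.2299 \cdot 10^{-5}$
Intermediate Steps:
$J{\left(u \right)} = u \left(18 + u\right)$ ($J{\left(u \right)} = u \left(u + 18\right) = u \left(18 + u\right)$)
$r{\left(R,a \right)} = -15 + \frac{R + a}{2 a}$ ($r{\left(R,a \right)} = \frac{a + R}{a + a} - 15 = \frac{R + a}{2 a} - 15 = -15 + \frac{R + a}{2 a}$)
$\frac{1}{r{\left(J{\left(-3 \right)},43 \right)} - 81290} = \frac{1}{\frac{- 3 \left(18 - 3\right) - 1247}{2 \cdot 43} - 81290} = \frac{1}{\frac{1}{2} \cdot \frac{1}{43} \left(\left(-3\right) 15 - 1247\right) - 81290} = \frac{1}{\frac{1}{2} \cdot \frac{1}{43} \left(-45 - 1247\right) - 81290} = \frac{1}{\frac{1}{2} \cdot \frac{1}{43} \left(-1292\right) - 81290} = \frac{1}{- \frac{646}{43} - 81290} = \frac{1}{- \frac{3496116}{43}} = - \frac{43}{3496116}$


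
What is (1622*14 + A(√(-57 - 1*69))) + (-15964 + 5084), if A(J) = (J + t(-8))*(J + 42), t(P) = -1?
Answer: 11660 + 123*I*√14 ≈ 11660.0 + 460.22*I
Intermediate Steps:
A(J) = (-1 + J)*(42 + J) (A(J) = (J - 1)*(J + 42) = (-1 + J)*(42 + J))
(1622*14 + A(√(-57 - 1*69))) + (-15964 + 5084) = (1622*14 + (-42 + (√(-57 - 1*69))² + 41*√(-57 - 1*69))) + (-15964 + 5084) = (22708 + (-42 + (√(-57 - 69))² + 41*√(-57 - 69))) - 10880 = (22708 + (-42 + (√(-126))² + 41*√(-126))) - 10880 = (22708 + (-42 + (3*I*√14)² + 41*(3*I*√14))) - 10880 = (22708 + (-42 - 126 + 123*I*√14)) - 10880 = (22708 + (-168 + 123*I*√14)) - 10880 = (22540 + 123*I*√14) - 10880 = 11660 + 123*I*√14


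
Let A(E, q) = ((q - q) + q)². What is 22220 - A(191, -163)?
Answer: -4349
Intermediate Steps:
A(E, q) = q² (A(E, q) = (0 + q)² = q²)
22220 - A(191, -163) = 22220 - 1*(-163)² = 22220 - 1*26569 = 22220 - 26569 = -4349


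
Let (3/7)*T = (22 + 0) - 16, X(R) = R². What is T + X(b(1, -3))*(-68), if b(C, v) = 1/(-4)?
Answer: 39/4 ≈ 9.7500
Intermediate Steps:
b(C, v) = -¼
T = 14 (T = 7*((22 + 0) - 16)/3 = 7*(22 - 16)/3 = (7/3)*6 = 14)
T + X(b(1, -3))*(-68) = 14 + (-¼)²*(-68) = 14 + (1/16)*(-68) = 14 - 17/4 = 39/4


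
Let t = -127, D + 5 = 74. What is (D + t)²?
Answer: 3364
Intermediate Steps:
D = 69 (D = -5 + 74 = 69)
(D + t)² = (69 - 127)² = (-58)² = 3364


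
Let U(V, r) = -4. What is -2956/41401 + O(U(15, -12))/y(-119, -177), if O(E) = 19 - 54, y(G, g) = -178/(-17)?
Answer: -25159763/7369378 ≈ -3.4141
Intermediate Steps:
y(G, g) = 178/17 (y(G, g) = -178*(-1/17) = 178/17)
O(E) = -35
-2956/41401 + O(U(15, -12))/y(-119, -177) = -2956/41401 - 35/178/17 = -2956*1/41401 - 35*17/178 = -2956/41401 - 595/178 = -25159763/7369378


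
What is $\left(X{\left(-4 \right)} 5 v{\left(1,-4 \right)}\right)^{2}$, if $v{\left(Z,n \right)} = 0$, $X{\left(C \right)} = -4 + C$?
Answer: $0$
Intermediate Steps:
$\left(X{\left(-4 \right)} 5 v{\left(1,-4 \right)}\right)^{2} = \left(\left(-4 - 4\right) 5 \cdot 0\right)^{2} = \left(\left(-8\right) 5 \cdot 0\right)^{2} = \left(\left(-40\right) 0\right)^{2} = 0^{2} = 0$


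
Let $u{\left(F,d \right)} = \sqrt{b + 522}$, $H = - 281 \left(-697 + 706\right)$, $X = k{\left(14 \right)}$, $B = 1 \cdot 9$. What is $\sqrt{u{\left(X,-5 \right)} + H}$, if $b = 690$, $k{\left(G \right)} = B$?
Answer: $\sqrt{-2529 + 2 \sqrt{303}} \approx 49.942 i$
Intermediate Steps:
$B = 9$
$k{\left(G \right)} = 9$
$X = 9$
$H = -2529$ ($H = \left(-281\right) 9 = -2529$)
$u{\left(F,d \right)} = 2 \sqrt{303}$ ($u{\left(F,d \right)} = \sqrt{690 + 522} = \sqrt{1212} = 2 \sqrt{303}$)
$\sqrt{u{\left(X,-5 \right)} + H} = \sqrt{2 \sqrt{303} - 2529} = \sqrt{-2529 + 2 \sqrt{303}}$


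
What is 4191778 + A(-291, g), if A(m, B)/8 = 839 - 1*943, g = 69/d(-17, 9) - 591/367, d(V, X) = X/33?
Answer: 4190946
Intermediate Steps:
d(V, X) = X/33 (d(V, X) = X*(1/33) = X/33)
g = 92260/367 (g = 69/(((1/33)*9)) - 591/367 = 69/(3/11) - 591*1/367 = 69*(11/3) - 591/367 = 253 - 591/367 = 92260/367 ≈ 251.39)
A(m, B) = -832 (A(m, B) = 8*(839 - 1*943) = 8*(839 - 943) = 8*(-104) = -832)
4191778 + A(-291, g) = 4191778 - 832 = 4190946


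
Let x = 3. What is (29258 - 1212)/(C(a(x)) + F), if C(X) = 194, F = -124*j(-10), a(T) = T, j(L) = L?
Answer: 14023/717 ≈ 19.558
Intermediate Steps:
F = 1240 (F = -124*(-10) = 1240)
(29258 - 1212)/(C(a(x)) + F) = (29258 - 1212)/(194 + 1240) = 28046/1434 = 28046*(1/1434) = 14023/717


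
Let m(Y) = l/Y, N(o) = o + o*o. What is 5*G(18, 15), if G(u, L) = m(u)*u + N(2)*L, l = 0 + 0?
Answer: 450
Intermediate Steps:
N(o) = o + o**2
l = 0
m(Y) = 0 (m(Y) = 0/Y = 0)
G(u, L) = 6*L (G(u, L) = 0*u + (2*(1 + 2))*L = 0 + (2*3)*L = 0 + 6*L = 6*L)
5*G(18, 15) = 5*(6*15) = 5*90 = 450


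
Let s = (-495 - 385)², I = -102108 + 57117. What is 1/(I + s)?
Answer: 1/729409 ≈ 1.3710e-6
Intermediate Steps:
I = -44991
s = 774400 (s = (-880)² = 774400)
1/(I + s) = 1/(-44991 + 774400) = 1/729409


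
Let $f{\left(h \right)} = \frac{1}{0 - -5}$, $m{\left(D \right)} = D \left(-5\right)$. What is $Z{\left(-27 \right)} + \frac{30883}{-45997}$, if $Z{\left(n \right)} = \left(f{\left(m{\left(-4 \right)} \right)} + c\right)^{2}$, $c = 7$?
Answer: $\frac{58840037}{1149925} \approx 51.169$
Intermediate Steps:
$m{\left(D \right)} = - 5 D$
$f{\left(h \right)} = \frac{1}{5}$ ($f{\left(h \right)} = \frac{1}{0 + 5} = \frac{1}{5}$)
$Z{\left(n \right)} = \frac{1296}{25}$ ($Z{\left(n \right)} = \left(\frac{1}{5} + 7\right)^{2} = \left(\frac{36}{5}\right)^{2} = \frac{1296}{25}$)
$Z{\left(-27 \right)} + \frac{30883}{-45997} = \frac{1296}{25} + \frac{30883}{-45997} = \frac{1296}{25} + 30883 \left(- \frac{1}{45997}\right) = \frac{1296}{25} - \frac{30883}{45997} = \frac{58840037}{1149925}$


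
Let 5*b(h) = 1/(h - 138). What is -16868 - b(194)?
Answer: -4723041/280 ≈ -16868.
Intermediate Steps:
b(h) = 1/(5*(-138 + h)) (b(h) = 1/(5*(h - 138)) = 1/(5*(-138 + h)))
-16868 - b(194) = -16868 - 1/(5*(-138 + 194)) = -16868 - 1/(5*56) = -16868 - 1*1/280 = -16868 - 1/280 = -4723041/280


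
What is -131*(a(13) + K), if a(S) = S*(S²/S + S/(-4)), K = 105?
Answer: -121437/4 ≈ -30359.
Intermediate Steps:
a(S) = 3*S²/4 (a(S) = S*(S + S*(-¼)) = S*(S - S/4) = S*(3*S/4) = 3*S²/4)
-131*(a(13) + K) = -131*((¾)*13² + 105) = -131*((¾)*169 + 105) = -131*(507/4 + 105) = -131*927/4 = -121437/4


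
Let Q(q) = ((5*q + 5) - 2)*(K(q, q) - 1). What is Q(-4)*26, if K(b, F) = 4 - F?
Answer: -3094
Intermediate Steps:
Q(q) = (3 - q)*(3 + 5*q) (Q(q) = ((5*q + 5) - 2)*((4 - q) - 1) = ((5 + 5*q) - 2)*(3 - q) = (3 + 5*q)*(3 - q) = (3 - q)*(3 + 5*q))
Q(-4)*26 = (9 - 5*(-4)² + 12*(-4))*26 = (9 - 5*16 - 48)*26 = (9 - 80 - 48)*26 = -119*26 = -3094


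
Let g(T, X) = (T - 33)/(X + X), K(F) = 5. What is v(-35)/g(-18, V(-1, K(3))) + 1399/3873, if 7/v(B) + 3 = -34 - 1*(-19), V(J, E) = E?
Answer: 259232/592569 ≈ 0.43747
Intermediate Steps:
v(B) = -7/18 (v(B) = 7/(-3 + (-34 - 1*(-19))) = 7/(-3 + (-34 + 19)) = 7/(-3 - 15) = 7/(-18) = 7*(-1/18) = -7/18)
g(T, X) = (-33 + T)/(2*X) (g(T, X) = (-33 + T)/((2*X)) = (-33 + T)*(1/(2*X)) = (-33 + T)/(2*X))
v(-35)/g(-18, V(-1, K(3))) + 1399/3873 = -7*10/(-33 - 18)/18 + 1399/3873 = -7/(18*((½)*(⅕)*(-51))) + 1399*(1/3873) = -7/(18*(-51/10)) + 1399/3873 = -7/18*(-10/51) + 1399/3873 = 35/459 + 1399/3873 = 259232/592569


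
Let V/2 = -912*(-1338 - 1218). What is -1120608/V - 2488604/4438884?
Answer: -4796434933/5988054516 ≈ -0.80100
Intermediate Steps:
V = 4662144 (V = 2*(-912*(-1338 - 1218)) = 2*(-912*(-2556)) = 2*2331072 = 4662144)
-1120608/V - 2488604/4438884 = -1120608/4662144 - 2488604/4438884 = -1120608*1/4662144 - 2488604*1/4438884 = -1297/5396 - 622151/1109721 = -4796434933/5988054516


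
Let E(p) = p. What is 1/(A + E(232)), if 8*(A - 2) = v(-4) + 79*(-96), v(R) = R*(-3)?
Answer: -2/1425 ≈ -0.0014035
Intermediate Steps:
v(R) = -3*R
A = -1889/2 (A = 2 + (-3*(-4) + 79*(-96))/8 = 2 + (12 - 7584)/8 = 2 + (⅛)*(-7572) = 2 - 1893/2 = -1889/2 ≈ -944.50)
1/(A + E(232)) = 1/(-1889/2 + 232) = 1/(-1425/2) = -2/1425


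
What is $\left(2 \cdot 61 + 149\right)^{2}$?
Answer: $73441$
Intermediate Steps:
$\left(2 \cdot 61 + 149\right)^{2} = \left(122 + 149\right)^{2} = 271^{2} = 73441$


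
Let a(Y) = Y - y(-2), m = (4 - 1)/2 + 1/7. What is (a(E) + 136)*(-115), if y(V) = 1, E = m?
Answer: -219995/14 ≈ -15714.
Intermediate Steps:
m = 23/14 (m = 3*(1/2) + 1*(1/7) = 3/2 + 1/7 = 23/14 ≈ 1.6429)
E = 23/14 ≈ 1.6429
a(Y) = -1 + Y (a(Y) = Y - 1*1 = Y - 1 = -1 + Y)
(a(E) + 136)*(-115) = ((-1 + 23/14) + 136)*(-115) = (9/14 + 136)*(-115) = (1913/14)*(-115) = -219995/14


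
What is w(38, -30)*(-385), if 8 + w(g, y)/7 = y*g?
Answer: 3093860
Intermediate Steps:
w(g, y) = -56 + 7*g*y (w(g, y) = -56 + 7*(y*g) = -56 + 7*(g*y) = -56 + 7*g*y)
w(38, -30)*(-385) = (-56 + 7*38*(-30))*(-385) = (-56 - 7980)*(-385) = -8036*(-385) = 3093860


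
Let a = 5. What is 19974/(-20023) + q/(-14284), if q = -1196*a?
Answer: -41392769/71502133 ≈ -0.57890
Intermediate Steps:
q = -5980 (q = -1196*5 = -5980)
19974/(-20023) + q/(-14284) = 19974/(-20023) - 5980/(-14284) = 19974*(-1/20023) - 5980*(-1/14284) = -19974/20023 + 1495/3571 = -41392769/71502133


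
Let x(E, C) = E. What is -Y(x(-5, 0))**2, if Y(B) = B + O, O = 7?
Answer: -4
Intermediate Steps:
Y(B) = 7 + B (Y(B) = B + 7 = 7 + B)
-Y(x(-5, 0))**2 = -(7 - 5)**2 = -1*2**2 = -1*4 = -4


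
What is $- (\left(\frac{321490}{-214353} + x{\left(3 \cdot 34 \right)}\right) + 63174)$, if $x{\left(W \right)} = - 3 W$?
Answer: $- \frac{13475622914}{214353} \approx -62867.0$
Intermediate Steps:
$- (\left(\frac{321490}{-214353} + x{\left(3 \cdot 34 \right)}\right) + 63174) = - (\left(\frac{321490}{-214353} - 3 \cdot 3 \cdot 34\right) + 63174) = - (\left(321490 \left(- \frac{1}{214353}\right) - 306\right) + 63174) = - (\left(- \frac{321490}{214353} - 306\right) + 63174) = - (- \frac{65913508}{214353} + 63174) = \left(-1\right) \frac{13475622914}{214353} = - \frac{13475622914}{214353}$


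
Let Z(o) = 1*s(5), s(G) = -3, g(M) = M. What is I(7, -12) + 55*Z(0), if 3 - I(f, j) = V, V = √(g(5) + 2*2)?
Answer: -165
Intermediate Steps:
V = 3 (V = √(5 + 2*2) = √(5 + 4) = √9 = 3)
I(f, j) = 0 (I(f, j) = 3 - 1*3 = 3 - 3 = 0)
Z(o) = -3 (Z(o) = 1*(-3) = -3)
I(7, -12) + 55*Z(0) = 0 + 55*(-3) = 0 - 165 = -165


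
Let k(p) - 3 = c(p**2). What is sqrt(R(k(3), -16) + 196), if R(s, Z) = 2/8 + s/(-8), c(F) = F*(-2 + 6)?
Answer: sqrt(3062)/4 ≈ 13.834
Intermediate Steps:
c(F) = 4*F (c(F) = F*4 = 4*F)
k(p) = 3 + 4*p**2
R(s, Z) = 1/4 - s/8 (R(s, Z) = 2*(1/8) + s*(-1/8) = 1/4 - s/8)
sqrt(R(k(3), -16) + 196) = sqrt((1/4 - (3 + 4*3**2)/8) + 196) = sqrt((1/4 - (3 + 4*9)/8) + 196) = sqrt((1/4 - (3 + 36)/8) + 196) = sqrt((1/4 - 1/8*39) + 196) = sqrt((1/4 - 39/8) + 196) = sqrt(-37/8 + 196) = sqrt(1531/8) = sqrt(3062)/4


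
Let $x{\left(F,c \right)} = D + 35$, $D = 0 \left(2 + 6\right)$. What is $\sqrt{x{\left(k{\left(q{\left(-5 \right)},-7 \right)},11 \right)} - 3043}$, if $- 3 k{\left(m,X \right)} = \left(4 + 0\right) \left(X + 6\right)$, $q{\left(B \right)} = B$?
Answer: $8 i \sqrt{47} \approx 54.845 i$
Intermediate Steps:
$D = 0$ ($D = 0 \cdot 8 = 0$)
$k{\left(m,X \right)} = -8 - \frac{4 X}{3}$ ($k{\left(m,X \right)} = - \frac{\left(4 + 0\right) \left(X + 6\right)}{3} = - \frac{4 \left(6 + X\right)}{3} = - \frac{24 + 4 X}{3} = -8 - \frac{4 X}{3}$)
$x{\left(F,c \right)} = 35$ ($x{\left(F,c \right)} = 0 + 35 = 35$)
$\sqrt{x{\left(k{\left(q{\left(-5 \right)},-7 \right)},11 \right)} - 3043} = \sqrt{35 - 3043} = \sqrt{-3008} = 8 i \sqrt{47}$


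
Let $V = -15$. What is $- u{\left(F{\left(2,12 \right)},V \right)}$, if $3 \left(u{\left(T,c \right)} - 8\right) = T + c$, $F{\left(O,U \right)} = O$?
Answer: $- \frac{11}{3} \approx -3.6667$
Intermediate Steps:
$u{\left(T,c \right)} = 8 + \frac{T}{3} + \frac{c}{3}$ ($u{\left(T,c \right)} = 8 + \frac{T + c}{3} = 8 + \left(\frac{T}{3} + \frac{c}{3}\right) = 8 + \frac{T}{3} + \frac{c}{3}$)
$- u{\left(F{\left(2,12 \right)},V \right)} = - (8 + \frac{1}{3} \cdot 2 + \frac{1}{3} \left(-15\right)) = - (8 + \frac{2}{3} - 5) = \left(-1\right) \frac{11}{3} = - \frac{11}{3}$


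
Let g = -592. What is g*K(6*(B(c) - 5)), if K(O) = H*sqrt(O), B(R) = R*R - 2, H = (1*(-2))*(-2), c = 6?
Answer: -2368*sqrt(174) ≈ -31236.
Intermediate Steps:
H = 4 (H = -2*(-2) = 4)
B(R) = -2 + R**2 (B(R) = R**2 - 2 = -2 + R**2)
K(O) = 4*sqrt(O)
g*K(6*(B(c) - 5)) = -2368*sqrt(6*((-2 + 6**2) - 5)) = -2368*sqrt(6*((-2 + 36) - 5)) = -2368*sqrt(6*(34 - 5)) = -2368*sqrt(6*29) = -2368*sqrt(174)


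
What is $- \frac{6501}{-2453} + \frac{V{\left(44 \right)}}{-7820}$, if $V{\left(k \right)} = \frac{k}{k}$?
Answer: $\frac{4621397}{1743860} \approx 2.6501$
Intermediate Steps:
$V{\left(k \right)} = 1$
$- \frac{6501}{-2453} + \frac{V{\left(44 \right)}}{-7820} = - \frac{6501}{-2453} + 1 \frac{1}{-7820} = \left(-6501\right) \left(- \frac{1}{2453}\right) + 1 \left(- \frac{1}{7820}\right) = \frac{591}{223} - \frac{1}{7820} = \frac{4621397}{1743860}$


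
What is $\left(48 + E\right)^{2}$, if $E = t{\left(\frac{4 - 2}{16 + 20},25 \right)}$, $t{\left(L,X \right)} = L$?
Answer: $\frac{748225}{324} \approx 2309.3$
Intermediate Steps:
$E = \frac{1}{18}$ ($E = \frac{4 - 2}{16 + 20} = \frac{2}{36} = 2 \cdot \frac{1}{36} = \frac{1}{18} \approx 0.055556$)
$\left(48 + E\right)^{2} = \left(48 + \frac{1}{18}\right)^{2} = \left(\frac{865}{18}\right)^{2} = \frac{748225}{324}$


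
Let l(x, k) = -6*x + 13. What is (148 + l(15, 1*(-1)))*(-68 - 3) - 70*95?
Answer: -11691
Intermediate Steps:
l(x, k) = 13 - 6*x
(148 + l(15, 1*(-1)))*(-68 - 3) - 70*95 = (148 + (13 - 6*15))*(-68 - 3) - 70*95 = (148 + (13 - 90))*(-71) - 6650 = (148 - 77)*(-71) - 6650 = 71*(-71) - 6650 = -5041 - 6650 = -11691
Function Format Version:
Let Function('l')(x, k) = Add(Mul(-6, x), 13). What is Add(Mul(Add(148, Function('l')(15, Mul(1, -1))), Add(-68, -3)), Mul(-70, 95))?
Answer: -11691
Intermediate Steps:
Function('l')(x, k) = Add(13, Mul(-6, x))
Add(Mul(Add(148, Function('l')(15, Mul(1, -1))), Add(-68, -3)), Mul(-70, 95)) = Add(Mul(Add(148, Add(13, Mul(-6, 15))), Add(-68, -3)), Mul(-70, 95)) = Add(Mul(Add(148, Add(13, -90)), -71), -6650) = Add(Mul(Add(148, -77), -71), -6650) = Add(Mul(71, -71), -6650) = Add(-5041, -6650) = -11691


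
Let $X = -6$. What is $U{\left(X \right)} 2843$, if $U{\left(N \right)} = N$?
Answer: $-17058$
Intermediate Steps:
$U{\left(X \right)} 2843 = \left(-6\right) 2843 = -17058$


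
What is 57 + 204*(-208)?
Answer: -42375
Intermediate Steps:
57 + 204*(-208) = 57 - 42432 = -42375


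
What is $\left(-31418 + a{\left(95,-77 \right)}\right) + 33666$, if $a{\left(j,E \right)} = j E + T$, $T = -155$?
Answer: $-5222$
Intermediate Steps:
$a{\left(j,E \right)} = -155 + E j$ ($a{\left(j,E \right)} = j E - 155 = E j - 155 = -155 + E j$)
$\left(-31418 + a{\left(95,-77 \right)}\right) + 33666 = \left(-31418 - 7470\right) + 33666 = -38888 + 33666 = -5222$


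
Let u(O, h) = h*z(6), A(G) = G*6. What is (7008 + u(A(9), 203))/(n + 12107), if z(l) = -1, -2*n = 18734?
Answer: 1361/548 ≈ 2.4836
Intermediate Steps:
n = -9367 (n = -1/2*18734 = -9367)
A(G) = 6*G
u(O, h) = -h (u(O, h) = h*(-1) = -h)
(7008 + u(A(9), 203))/(n + 12107) = (7008 - 1*203)/(-9367 + 12107) = (7008 - 203)/2740 = 6805*(1/2740) = 1361/548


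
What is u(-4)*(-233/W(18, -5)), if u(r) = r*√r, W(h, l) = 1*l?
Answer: -1864*I/5 ≈ -372.8*I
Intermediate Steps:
W(h, l) = l
u(r) = r^(3/2)
u(-4)*(-233/W(18, -5)) = (-4)^(3/2)*(-233/(-5)) = (-8*I)*(-233*(-⅕)) = -8*I*(233/5) = -1864*I/5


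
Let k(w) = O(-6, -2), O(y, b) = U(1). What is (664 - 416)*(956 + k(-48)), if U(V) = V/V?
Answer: 237336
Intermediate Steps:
U(V) = 1
O(y, b) = 1
k(w) = 1
(664 - 416)*(956 + k(-48)) = (664 - 416)*(956 + 1) = 248*957 = 237336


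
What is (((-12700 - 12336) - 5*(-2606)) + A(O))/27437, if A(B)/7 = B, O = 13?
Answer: -11915/27437 ≈ -0.43427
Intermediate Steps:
A(B) = 7*B
(((-12700 - 12336) - 5*(-2606)) + A(O))/27437 = (((-12700 - 12336) - 5*(-2606)) + 7*13)/27437 = ((-25036 + 13030) + 91)*(1/27437) = (-12006 + 91)*(1/27437) = -11915*1/27437 = -11915/27437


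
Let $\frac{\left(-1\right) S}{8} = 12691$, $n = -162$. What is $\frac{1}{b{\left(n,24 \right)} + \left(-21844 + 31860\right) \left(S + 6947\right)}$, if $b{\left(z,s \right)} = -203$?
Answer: $- \frac{1}{947323499} \approx -1.0556 \cdot 10^{-9}$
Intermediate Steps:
$S = -101528$ ($S = \left(-8\right) 12691 = -101528$)
$\frac{1}{b{\left(n,24 \right)} + \left(-21844 + 31860\right) \left(S + 6947\right)} = \frac{1}{-203 + \left(-21844 + 31860\right) \left(-101528 + 6947\right)} = \frac{1}{-203 + 10016 \left(-94581\right)} = \frac{1}{-203 - 947323296} = \frac{1}{-947323499} = - \frac{1}{947323499}$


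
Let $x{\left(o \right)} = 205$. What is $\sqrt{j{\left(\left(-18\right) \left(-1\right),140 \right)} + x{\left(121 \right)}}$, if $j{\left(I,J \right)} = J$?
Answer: $\sqrt{345} \approx 18.574$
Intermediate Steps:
$\sqrt{j{\left(\left(-18\right) \left(-1\right),140 \right)} + x{\left(121 \right)}} = \sqrt{140 + 205} = \sqrt{345}$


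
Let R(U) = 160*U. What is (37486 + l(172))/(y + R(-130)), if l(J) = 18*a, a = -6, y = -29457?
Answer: -37378/50257 ≈ -0.74374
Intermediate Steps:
l(J) = -108 (l(J) = 18*(-6) = -108)
(37486 + l(172))/(y + R(-130)) = (37486 - 108)/(-29457 + 160*(-130)) = 37378/(-29457 - 20800) = 37378/(-50257) = 37378*(-1/50257) = -37378/50257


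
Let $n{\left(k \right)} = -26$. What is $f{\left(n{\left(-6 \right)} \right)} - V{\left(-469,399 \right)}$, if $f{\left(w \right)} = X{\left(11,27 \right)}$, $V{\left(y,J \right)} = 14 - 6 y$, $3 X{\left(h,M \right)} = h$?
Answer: $- \frac{8473}{3} \approx -2824.3$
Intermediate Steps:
$X{\left(h,M \right)} = \frac{h}{3}$
$f{\left(w \right)} = \frac{11}{3}$ ($f{\left(w \right)} = \frac{1}{3} \cdot 11 = \frac{11}{3}$)
$f{\left(n{\left(-6 \right)} \right)} - V{\left(-469,399 \right)} = \frac{11}{3} - \left(14 - -2814\right) = \frac{11}{3} - \left(14 + 2814\right) = \frac{11}{3} - 2828 = - \frac{8473}{3}$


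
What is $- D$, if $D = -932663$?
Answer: $932663$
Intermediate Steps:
$- D = \left(-1\right) \left(-932663\right) = 932663$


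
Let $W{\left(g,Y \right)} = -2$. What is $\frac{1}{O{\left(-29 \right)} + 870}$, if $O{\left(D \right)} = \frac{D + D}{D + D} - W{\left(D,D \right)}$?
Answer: $\frac{1}{873} \approx 0.0011455$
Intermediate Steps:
$O{\left(D \right)} = 3$ ($O{\left(D \right)} = \frac{D + D}{D + D} - -2 = \frac{2 D}{2 D} + 2 = 2 D \frac{1}{2 D} + 2 = 1 + 2 = 3$)
$\frac{1}{O{\left(-29 \right)} + 870} = \frac{1}{3 + 870} = \frac{1}{873}$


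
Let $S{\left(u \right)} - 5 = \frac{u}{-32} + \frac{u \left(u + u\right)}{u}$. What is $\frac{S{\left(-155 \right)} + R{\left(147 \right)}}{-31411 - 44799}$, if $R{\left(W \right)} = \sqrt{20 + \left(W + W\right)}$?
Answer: $\frac{1921}{487744} - \frac{\sqrt{314}}{76210} \approx 0.003706$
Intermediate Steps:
$S{\left(u \right)} = 5 + \frac{63 u}{32}$ ($S{\left(u \right)} = 5 + \left(\frac{u}{-32} + \frac{u \left(u + u\right)}{u}\right) = 5 + \left(u \left(- \frac{1}{32}\right) + \frac{u 2 u}{u}\right) = 5 - \left(\frac{u}{32} - \frac{2 u^{2}}{u}\right) = 5 + \left(- \frac{u}{32} + 2 u\right) = 5 + \frac{63 u}{32}$)
$R{\left(W \right)} = \sqrt{20 + 2 W}$
$\frac{S{\left(-155 \right)} + R{\left(147 \right)}}{-31411 - 44799} = \frac{\left(5 + \frac{63}{32} \left(-155\right)\right) + \sqrt{20 + 2 \cdot 147}}{-31411 - 44799} = \frac{\left(5 - \frac{9765}{32}\right) + \sqrt{20 + 294}}{-76210} = \left(- \frac{9605}{32} + \sqrt{314}\right) \left(- \frac{1}{76210}\right) = \frac{1921}{487744} - \frac{\sqrt{314}}{76210}$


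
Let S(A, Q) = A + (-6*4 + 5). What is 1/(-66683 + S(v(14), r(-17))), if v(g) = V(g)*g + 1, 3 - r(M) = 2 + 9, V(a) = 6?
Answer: -1/66617 ≈ -1.5011e-5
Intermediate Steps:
r(M) = -8 (r(M) = 3 - (2 + 9) = 3 - 1*11 = 3 - 11 = -8)
v(g) = 1 + 6*g (v(g) = 6*g + 1 = 1 + 6*g)
S(A, Q) = -19 + A (S(A, Q) = A + (-24 + 5) = A - 19 = -19 + A)
1/(-66683 + S(v(14), r(-17))) = 1/(-66683 + (-19 + (1 + 6*14))) = 1/(-66683 + (-19 + (1 + 84))) = 1/(-66683 + (-19 + 85)) = 1/(-66683 + 66) = 1/(-66617) = -1/66617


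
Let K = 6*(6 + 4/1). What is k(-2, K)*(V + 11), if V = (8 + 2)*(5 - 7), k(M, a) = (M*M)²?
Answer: -144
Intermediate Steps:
K = 60 (K = 6*(6 + 4*1) = 6*(6 + 4) = 6*10 = 60)
k(M, a) = M⁴ (k(M, a) = (M²)² = M⁴)
V = -20 (V = 10*(-2) = -20)
k(-2, K)*(V + 11) = (-2)⁴*(-20 + 11) = 16*(-9) = -144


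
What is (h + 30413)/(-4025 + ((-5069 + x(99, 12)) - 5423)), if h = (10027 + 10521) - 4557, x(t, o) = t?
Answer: -2578/801 ≈ -3.2185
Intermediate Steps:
h = 15991 (h = 20548 - 4557 = 15991)
(h + 30413)/(-4025 + ((-5069 + x(99, 12)) - 5423)) = (15991 + 30413)/(-4025 + ((-5069 + 99) - 5423)) = 46404/(-4025 + (-4970 - 5423)) = 46404/(-4025 - 10393) = 46404/(-14418) = 46404*(-1/14418) = -2578/801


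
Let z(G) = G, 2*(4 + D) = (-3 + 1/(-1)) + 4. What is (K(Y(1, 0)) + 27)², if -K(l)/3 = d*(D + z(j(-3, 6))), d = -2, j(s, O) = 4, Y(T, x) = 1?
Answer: 729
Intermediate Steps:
D = -4 (D = -4 + ((-3 + 1/(-1)) + 4)/2 = -4 + ((-3 - 1) + 4)/2 = -4 + (-4 + 4)/2 = -4 + (½)*0 = -4 + 0 = -4)
K(l) = 0 (K(l) = -(-6)*(-4 + 4) = -(-6)*0 = -3*0 = 0)
(K(Y(1, 0)) + 27)² = (0 + 27)² = 27² = 729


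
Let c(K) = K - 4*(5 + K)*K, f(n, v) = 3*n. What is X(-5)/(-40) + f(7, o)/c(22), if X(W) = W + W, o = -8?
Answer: 1135/4708 ≈ 0.24108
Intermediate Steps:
X(W) = 2*W
c(K) = K - K*(20 + 4*K) (c(K) = K - (20 + 4*K)*K = K - K*(20 + 4*K))
X(-5)/(-40) + f(7, o)/c(22) = (2*(-5))/(-40) + (3*7)/((-1*22*(19 + 4*22))) = -10*(-1/40) + 21/((-1*22*(19 + 88))) = ¼ + 21/((-1*22*107)) = ¼ + 21/(-2354) = ¼ + 21*(-1/2354) = ¼ - 21/2354 = 1135/4708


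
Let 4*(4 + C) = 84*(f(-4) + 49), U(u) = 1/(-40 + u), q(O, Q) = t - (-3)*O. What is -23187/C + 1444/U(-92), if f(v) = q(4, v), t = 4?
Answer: -259440675/1361 ≈ -1.9063e+5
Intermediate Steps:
q(O, Q) = 4 + 3*O (q(O, Q) = 4 - (-3)*O = 4 + 3*O)
f(v) = 16 (f(v) = 4 + 3*4 = 4 + 12 = 16)
C = 1361 (C = -4 + (84*(16 + 49))/4 = -4 + (84*65)/4 = -4 + (¼)*5460 = -4 + 1365 = 1361)
-23187/C + 1444/U(-92) = -23187/1361 + 1444/(1/(-40 - 92)) = -23187*1/1361 + 1444/(1/(-132)) = -23187/1361 + 1444/(-1/132) = -23187/1361 + 1444*(-132) = -23187/1361 - 190608 = -259440675/1361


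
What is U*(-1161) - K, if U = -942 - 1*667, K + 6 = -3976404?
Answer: 5844459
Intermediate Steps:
K = -3976410 (K = -6 - 3976404 = -3976410)
U = -1609 (U = -942 - 667 = -1609)
U*(-1161) - K = -1609*(-1161) - 1*(-3976410) = 1868049 + 3976410 = 5844459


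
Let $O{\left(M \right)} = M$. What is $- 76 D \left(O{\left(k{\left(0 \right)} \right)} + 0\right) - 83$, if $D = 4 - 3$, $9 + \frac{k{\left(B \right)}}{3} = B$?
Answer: $1969$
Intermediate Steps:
$k{\left(B \right)} = -27 + 3 B$
$D = 1$ ($D = 4 - 3 = 1$)
$- 76 D \left(O{\left(k{\left(0 \right)} \right)} + 0\right) - 83 = - 76 \cdot 1 \left(\left(-27 + 3 \cdot 0\right) + 0\right) - 83 = - 76 \cdot 1 \left(\left(-27 + 0\right) + 0\right) - 83 = - 76 \cdot 1 \left(-27 + 0\right) - 83 = - 76 \cdot 1 \left(-27\right) - 83 = \left(-76\right) \left(-27\right) - 83 = 2052 - 83 = 1969$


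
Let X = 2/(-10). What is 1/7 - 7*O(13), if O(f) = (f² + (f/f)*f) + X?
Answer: -44536/35 ≈ -1272.5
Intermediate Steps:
X = -⅕ (X = 2*(-⅒) = -⅕ ≈ -0.20000)
O(f) = -⅕ + f + f² (O(f) = (f² + (f/f)*f) - ⅕ = (f² + 1*f) - ⅕ = (f² + f) - ⅕ = (f + f²) - ⅕ = -⅕ + f + f²)
1/7 - 7*O(13) = 1/7 - 7*(-⅕ + 13 + 13²) = ⅐ - 7*(-⅕ + 13 + 169) = ⅐ - 7*909/5 = ⅐ - 6363/5 = -44536/35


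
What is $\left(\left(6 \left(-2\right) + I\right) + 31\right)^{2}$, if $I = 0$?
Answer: $361$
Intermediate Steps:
$\left(\left(6 \left(-2\right) + I\right) + 31\right)^{2} = \left(\left(6 \left(-2\right) + 0\right) + 31\right)^{2} = \left(\left(-12 + 0\right) + 31\right)^{2} = \left(-12 + 31\right)^{2} = 19^{2} = 361$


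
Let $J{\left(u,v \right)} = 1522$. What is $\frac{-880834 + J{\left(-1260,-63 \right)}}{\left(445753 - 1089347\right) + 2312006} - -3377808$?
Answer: $\frac{1408893630396}{417103} \approx 3.3778 \cdot 10^{6}$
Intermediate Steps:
$\frac{-880834 + J{\left(-1260,-63 \right)}}{\left(445753 - 1089347\right) + 2312006} - -3377808 = \frac{-880834 + 1522}{\left(445753 - 1089347\right) + 2312006} - -3377808 = - \frac{879312}{\left(445753 - 1089347\right) + 2312006} + 3377808 = - \frac{879312}{-643594 + 2312006} + 3377808 = - \frac{879312}{1668412} + 3377808 = \left(-879312\right) \frac{1}{1668412} + 3377808 = - \frac{219828}{417103} + 3377808 = \frac{1408893630396}{417103}$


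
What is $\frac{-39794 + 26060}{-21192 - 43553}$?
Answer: $\frac{13734}{64745} \approx 0.21212$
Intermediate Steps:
$\frac{-39794 + 26060}{-21192 - 43553} = - \frac{13734}{-64745} = \left(-13734\right) \left(- \frac{1}{64745}\right) = \frac{13734}{64745}$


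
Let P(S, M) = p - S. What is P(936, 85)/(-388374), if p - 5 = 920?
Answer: 11/388374 ≈ 2.8323e-5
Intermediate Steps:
p = 925 (p = 5 + 920 = 925)
P(S, M) = 925 - S
P(936, 85)/(-388374) = (925 - 1*936)/(-388374) = (925 - 936)*(-1/388374) = -11*(-1/388374) = 11/388374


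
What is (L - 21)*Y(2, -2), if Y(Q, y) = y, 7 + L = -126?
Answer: 308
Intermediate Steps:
L = -133 (L = -7 - 126 = -133)
(L - 21)*Y(2, -2) = (-133 - 21)*(-2) = -154*(-2) = 308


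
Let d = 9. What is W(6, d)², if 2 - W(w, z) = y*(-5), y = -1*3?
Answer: 169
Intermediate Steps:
y = -3
W(w, z) = -13 (W(w, z) = 2 - (-3)*(-5) = 2 - 1*15 = 2 - 15 = -13)
W(6, d)² = (-13)² = 169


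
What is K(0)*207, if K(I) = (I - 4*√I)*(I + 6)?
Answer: 0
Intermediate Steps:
K(I) = (6 + I)*(I - 4*√I) (K(I) = (I - 4*√I)*(6 + I) = (6 + I)*(I - 4*√I))
K(0)*207 = (0² - 24*√0 - 4*0^(3/2) + 6*0)*207 = (0 - 24*0 - 4*0 + 0)*207 = (0 + 0 + 0 + 0)*207 = 0*207 = 0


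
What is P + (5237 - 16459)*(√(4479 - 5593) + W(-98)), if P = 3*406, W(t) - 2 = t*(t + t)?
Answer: -215573402 - 11222*I*√1114 ≈ -2.1557e+8 - 3.7455e+5*I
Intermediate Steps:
W(t) = 2 + 2*t² (W(t) = 2 + t*(t + t) = 2 + t*(2*t) = 2 + 2*t²)
P = 1218
P + (5237 - 16459)*(√(4479 - 5593) + W(-98)) = 1218 + (5237 - 16459)*(√(4479 - 5593) + (2 + 2*(-98)²)) = 1218 - 11222*(√(-1114) + (2 + 2*9604)) = 1218 - 11222*(I*√1114 + (2 + 19208)) = 1218 - 11222*(I*√1114 + 19210) = 1218 - 11222*(19210 + I*√1114) = 1218 + (-215574620 - 11222*I*√1114) = -215573402 - 11222*I*√1114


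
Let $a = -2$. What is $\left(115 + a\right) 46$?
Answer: $5198$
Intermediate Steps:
$\left(115 + a\right) 46 = \left(115 - 2\right) 46 = 113 \cdot 46 = 5198$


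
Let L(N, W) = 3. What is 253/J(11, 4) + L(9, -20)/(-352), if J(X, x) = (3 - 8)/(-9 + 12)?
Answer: -267183/1760 ≈ -151.81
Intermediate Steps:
J(X, x) = -5/3
253/J(11, 4) + L(9, -20)/(-352) = 253/(-5/3) + 3/(-352) = 253*(-⅗) + 3*(-1/352) = -759/5 - 3/352 = -267183/1760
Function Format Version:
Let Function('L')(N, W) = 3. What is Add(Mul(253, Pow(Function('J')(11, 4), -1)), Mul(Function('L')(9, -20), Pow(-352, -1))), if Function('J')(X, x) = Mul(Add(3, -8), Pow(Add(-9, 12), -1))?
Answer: Rational(-267183, 1760) ≈ -151.81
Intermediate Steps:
Function('J')(X, x) = Rational(-5, 3) (Function('J')(X, x) = Mul(-5, Pow(3, -1)) = Mul(-5, Rational(1, 3)) = Rational(-5, 3))
Add(Mul(253, Pow(Function('J')(11, 4), -1)), Mul(Function('L')(9, -20), Pow(-352, -1))) = Add(Mul(253, Pow(Rational(-5, 3), -1)), Mul(3, Pow(-352, -1))) = Add(Mul(253, Rational(-3, 5)), Mul(3, Rational(-1, 352))) = Add(Rational(-759, 5), Rational(-3, 352)) = Rational(-267183, 1760)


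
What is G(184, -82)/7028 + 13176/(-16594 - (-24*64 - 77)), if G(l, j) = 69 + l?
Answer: -88810735/105286468 ≈ -0.84352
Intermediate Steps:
G(184, -82)/7028 + 13176/(-16594 - (-24*64 - 77)) = (69 + 184)/7028 + 13176/(-16594 - (-24*64 - 77)) = 253*(1/7028) + 13176/(-16594 - (-1536 - 77)) = 253/7028 + 13176/(-16594 - 1*(-1613)) = 253/7028 + 13176/(-16594 + 1613) = 253/7028 + 13176/(-14981) = 253/7028 + 13176*(-1/14981) = 253/7028 - 13176/14981 = -88810735/105286468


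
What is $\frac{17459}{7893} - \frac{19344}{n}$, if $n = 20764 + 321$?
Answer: $\frac{215440823}{166423905} \approx 1.2945$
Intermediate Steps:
$n = 21085$
$\frac{17459}{7893} - \frac{19344}{n} = \frac{17459}{7893} - \frac{19344}{21085} = \frac{215440823}{166423905}$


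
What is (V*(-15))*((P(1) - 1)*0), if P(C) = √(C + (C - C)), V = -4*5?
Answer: 0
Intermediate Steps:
V = -20
P(C) = √C (P(C) = √(C + 0) = √C)
(V*(-15))*((P(1) - 1)*0) = (-20*(-15))*((√1 - 1)*0) = 300*((1 - 1)*0) = 300*(0*0) = 300*0 = 0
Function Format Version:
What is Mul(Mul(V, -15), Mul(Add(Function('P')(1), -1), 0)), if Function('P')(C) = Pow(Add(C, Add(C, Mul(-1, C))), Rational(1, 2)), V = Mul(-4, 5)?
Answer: 0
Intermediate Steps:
V = -20
Function('P')(C) = Pow(C, Rational(1, 2)) (Function('P')(C) = Pow(Add(C, 0), Rational(1, 2)) = Pow(C, Rational(1, 2)))
Mul(Mul(V, -15), Mul(Add(Function('P')(1), -1), 0)) = Mul(Mul(-20, -15), Mul(Add(Pow(1, Rational(1, 2)), -1), 0)) = Mul(300, Mul(Add(1, -1), 0)) = Mul(300, Mul(0, 0)) = Mul(300, 0) = 0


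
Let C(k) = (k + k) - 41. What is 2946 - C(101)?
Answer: 2785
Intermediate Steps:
C(k) = -41 + 2*k (C(k) = 2*k - 41 = -41 + 2*k)
2946 - C(101) = 2946 - (-41 + 2*101) = 2946 - (-41 + 202) = 2946 - 1*161 = 2946 - 161 = 2785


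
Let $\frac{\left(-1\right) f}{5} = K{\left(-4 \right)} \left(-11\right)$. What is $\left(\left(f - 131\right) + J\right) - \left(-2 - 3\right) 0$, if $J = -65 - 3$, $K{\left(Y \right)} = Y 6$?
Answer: $-1519$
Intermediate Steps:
$K{\left(Y \right)} = 6 Y$
$J = -68$ ($J = -65 - 3 = -68$)
$f = -1320$ ($f = - 5 \cdot 6 \left(-4\right) \left(-11\right) = - 5 \left(\left(-24\right) \left(-11\right)\right) = \left(-5\right) 264 = -1320$)
$\left(\left(f - 131\right) + J\right) - \left(-2 - 3\right) 0 = \left(\left(-1320 - 131\right) - 68\right) - \left(-2 - 3\right) 0 = \left(-1451 - 68\right) - \left(-5\right) 0 = -1519 - 0 = -1519 + 0 = -1519$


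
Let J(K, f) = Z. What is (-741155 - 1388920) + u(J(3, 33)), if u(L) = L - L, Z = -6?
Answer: -2130075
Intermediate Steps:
J(K, f) = -6
u(L) = 0
(-741155 - 1388920) + u(J(3, 33)) = (-741155 - 1388920) + 0 = -2130075 + 0 = -2130075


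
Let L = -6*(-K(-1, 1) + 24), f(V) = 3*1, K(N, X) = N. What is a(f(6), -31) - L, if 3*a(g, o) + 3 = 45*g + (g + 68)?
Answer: 653/3 ≈ 217.67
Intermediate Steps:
f(V) = 3
a(g, o) = 65/3 + 46*g/3 (a(g, o) = -1 + (45*g + (g + 68))/3 = -1 + (45*g + (68 + g))/3 = -1 + (68 + 46*g)/3 = -1 + (68/3 + 46*g/3) = 65/3 + 46*g/3)
L = -150 (L = -6*(-1*(-1) + 24) = -6*(1 + 24) = -6*25 = -150)
a(f(6), -31) - L = (65/3 + (46/3)*3) - 1*(-150) = (65/3 + 46) + 150 = 203/3 + 150 = 653/3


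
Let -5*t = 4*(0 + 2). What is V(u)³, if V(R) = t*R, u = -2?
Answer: 4096/125 ≈ 32.768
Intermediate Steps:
t = -8/5 (t = -4*(0 + 2)/5 = -4*2/5 = -⅕*8 = -8/5 ≈ -1.6000)
V(R) = -8*R/5
V(u)³ = (-8/5*(-2))³ = (16/5)³ = 4096/125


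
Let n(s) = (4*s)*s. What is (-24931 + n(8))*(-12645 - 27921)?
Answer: 1000966050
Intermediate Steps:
n(s) = 4*s**2
(-24931 + n(8))*(-12645 - 27921) = (-24931 + 4*8**2)*(-12645 - 27921) = (-24931 + 4*64)*(-40566) = (-24931 + 256)*(-40566) = -24675*(-40566) = 1000966050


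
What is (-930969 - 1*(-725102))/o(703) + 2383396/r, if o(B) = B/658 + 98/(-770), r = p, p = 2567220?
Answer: -1593878884308853/7286412165 ≈ -2.1875e+5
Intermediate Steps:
r = 2567220
o(B) = -7/55 + B/658 (o(B) = B*(1/658) + 98*(-1/770) = B/658 - 7/55 = -7/55 + B/658)
(-930969 - 1*(-725102))/o(703) + 2383396/r = (-930969 - 1*(-725102))/(-7/55 + (1/658)*703) + 2383396/2567220 = (-930969 + 725102)/(-7/55 + 703/658) + 2383396*(1/2567220) = -205867/34059/36190 + 595849/641805 = -205867*36190/34059 + 595849/641805 = -7450326730/34059 + 595849/641805 = -1593878884308853/7286412165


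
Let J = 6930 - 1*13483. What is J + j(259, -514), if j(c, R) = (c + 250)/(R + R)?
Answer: -6736993/1028 ≈ -6553.5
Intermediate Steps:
j(c, R) = (250 + c)/(2*R) (j(c, R) = (250 + c)/((2*R)) = (250 + c)*(1/(2*R)) = (250 + c)/(2*R))
J = -6553 (J = 6930 - 13483 = -6553)
J + j(259, -514) = -6553 + (½)*(250 + 259)/(-514) = -6553 + (½)*(-1/514)*509 = -6553 - 509/1028 = -6736993/1028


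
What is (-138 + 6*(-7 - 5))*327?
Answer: -68670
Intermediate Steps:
(-138 + 6*(-7 - 5))*327 = (-138 + 6*(-12))*327 = (-138 - 72)*327 = -210*327 = -68670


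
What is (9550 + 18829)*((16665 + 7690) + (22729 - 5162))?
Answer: 1189704438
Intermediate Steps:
(9550 + 18829)*((16665 + 7690) + (22729 - 5162)) = 28379*(24355 + 17567) = 28379*41922 = 1189704438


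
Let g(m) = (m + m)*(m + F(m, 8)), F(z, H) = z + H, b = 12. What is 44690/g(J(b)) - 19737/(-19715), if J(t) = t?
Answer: 448110683/7570560 ≈ 59.191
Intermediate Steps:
F(z, H) = H + z
g(m) = 2*m*(8 + 2*m) (g(m) = (m + m)*(m + (8 + m)) = (2*m)*(8 + 2*m) = 2*m*(8 + 2*m))
44690/g(J(b)) - 19737/(-19715) = 44690/((4*12*(4 + 12))) - 19737/(-19715) = 44690/((4*12*16)) - 19737*(-1/19715) = 44690/768 + 19737/19715 = 44690*(1/768) + 19737/19715 = 22345/384 + 19737/19715 = 448110683/7570560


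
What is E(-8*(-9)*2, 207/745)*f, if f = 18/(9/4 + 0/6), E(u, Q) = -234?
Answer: -1872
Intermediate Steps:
f = 8 (f = 18/(9*(¼) + 0*(⅙)) = 18/(9/4 + 0) = 18/(9/4) = 18*(4/9) = 8)
E(-8*(-9)*2, 207/745)*f = -234*8 = -1872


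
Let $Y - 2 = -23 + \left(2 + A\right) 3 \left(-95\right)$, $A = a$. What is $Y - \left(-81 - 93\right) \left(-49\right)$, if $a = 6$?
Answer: $-10827$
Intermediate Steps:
$A = 6$
$Y = -2301$ ($Y = 2 + \left(-23 + \left(2 + 6\right) 3 \left(-95\right)\right) = 2 + \left(-23 + 8 \cdot 3 \left(-95\right)\right) = 2 + \left(-23 + 24 \left(-95\right)\right) = 2 - 2303 = -2301$)
$Y - \left(-81 - 93\right) \left(-49\right) = -2301 - \left(-81 - 93\right) \left(-49\right) = -2301 - \left(-174\right) \left(-49\right) = -2301 - 8526 = -10827$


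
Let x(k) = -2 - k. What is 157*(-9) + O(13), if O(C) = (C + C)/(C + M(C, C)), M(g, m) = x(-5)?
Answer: -11291/8 ≈ -1411.4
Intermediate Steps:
M(g, m) = 3 (M(g, m) = -2 - 1*(-5) = -2 + 5 = 3)
O(C) = 2*C/(3 + C) (O(C) = (C + C)/(C + 3) = (2*C)/(3 + C) = 2*C/(3 + C))
157*(-9) + O(13) = 157*(-9) + 2*13/(3 + 13) = -1413 + 2*13/16 = -1413 + 2*13*(1/16) = -1413 + 13/8 = -11291/8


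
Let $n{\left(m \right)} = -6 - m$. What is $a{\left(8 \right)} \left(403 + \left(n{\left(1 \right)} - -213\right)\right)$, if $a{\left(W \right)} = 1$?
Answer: $609$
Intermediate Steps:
$a{\left(8 \right)} \left(403 + \left(n{\left(1 \right)} - -213\right)\right) = 1 \left(403 - -206\right) = 1 \left(403 + \left(\left(-6 - 1\right) + 213\right)\right) = 1 \left(403 + \left(-7 + 213\right)\right) = 1 \left(403 + 206\right) = 1 \cdot 609 = 609$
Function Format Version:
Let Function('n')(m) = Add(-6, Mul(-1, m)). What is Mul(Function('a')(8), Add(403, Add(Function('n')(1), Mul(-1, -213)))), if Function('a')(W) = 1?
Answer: 609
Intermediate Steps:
Mul(Function('a')(8), Add(403, Add(Function('n')(1), Mul(-1, -213)))) = Mul(1, Add(403, Add(Add(-6, Mul(-1, 1)), Mul(-1, -213)))) = Mul(1, Add(403, Add(Add(-6, -1), 213))) = Mul(1, Add(403, Add(-7, 213))) = Mul(1, Add(403, 206)) = Mul(1, 609) = 609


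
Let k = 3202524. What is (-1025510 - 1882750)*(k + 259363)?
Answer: -10068067486620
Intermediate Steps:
(-1025510 - 1882750)*(k + 259363) = (-1025510 - 1882750)*(3202524 + 259363) = -2908260*3461887 = -10068067486620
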